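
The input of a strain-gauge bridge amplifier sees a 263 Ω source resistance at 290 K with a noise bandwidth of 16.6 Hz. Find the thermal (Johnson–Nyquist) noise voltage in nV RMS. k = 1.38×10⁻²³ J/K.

8.36 nV

V_n = √(4kTRB)
4kTRB = 4 × 1.38×10⁻²³ × 290 × 2.63×10² × 1.66×10¹ = 6.99×10⁻¹⁷ V²
V_n = √(6.99×10⁻¹⁷) = 8.36×10⁻⁹ V = 8.36 nV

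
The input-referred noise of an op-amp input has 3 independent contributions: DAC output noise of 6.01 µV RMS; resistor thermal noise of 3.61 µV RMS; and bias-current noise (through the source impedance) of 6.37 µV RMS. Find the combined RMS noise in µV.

Uncorrelated sources add in power (mean-square): V_tot = √(ΣV_i²)
V_tot = √[(6.01×10⁻⁶)² + (3.61×10⁻⁶)² + (6.37×10⁻⁶)²] = 9.47×10⁻⁶ V = 9.47 µV

9.47 µV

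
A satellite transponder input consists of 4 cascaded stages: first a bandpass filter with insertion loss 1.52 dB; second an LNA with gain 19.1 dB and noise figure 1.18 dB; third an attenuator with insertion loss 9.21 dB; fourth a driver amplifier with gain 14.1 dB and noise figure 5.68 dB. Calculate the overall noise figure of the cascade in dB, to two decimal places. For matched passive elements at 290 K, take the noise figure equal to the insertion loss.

3.77 dB

Convert to linear (a loss of L dB is a gain of −L dB): F_i = 10^(NF_i/10), G_i = 10^(G_i,dB/10)
  Stage 1: F_1 = 10^(1.52/10) = 1.419, G_1 = 10^(−1.52/10) = 0.7047
  Stage 2: F_2 = 10^(1.18/10) = 1.312, G_2 = 10^(19.1/10) = 81.28
  Stage 3: F_3 = 10^(9.21/10) = 8.337, G_3 = 10^(−9.21/10) = 0.1199
  Stage 4: F_4 = 10^(5.68/10) = 3.698, G_4 = 10^(14.1/10) = 25.70
Friis cascade:
  F = 1.419 + (1.312 − 1)/0.7047 + (8.337 − 1)/57.28 + (3.698 − 1)/6.871 = 2.383
NF = 10 log₁₀(2.383) = 3.77 dB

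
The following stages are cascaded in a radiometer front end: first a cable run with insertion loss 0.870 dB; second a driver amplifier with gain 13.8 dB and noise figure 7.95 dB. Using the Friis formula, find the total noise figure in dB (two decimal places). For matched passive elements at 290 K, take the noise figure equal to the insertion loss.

8.82 dB

Convert to linear (a loss of L dB is a gain of −L dB): F_i = 10^(NF_i/10), G_i = 10^(G_i,dB/10)
  Stage 1: F_1 = 10^(0.870/10) = 1.222, G_1 = 10^(−0.870/10) = 0.8185
  Stage 2: F_2 = 10^(7.95/10) = 6.237, G_2 = 10^(13.8/10) = 23.99
Friis cascade:
  F = 1.222 + (6.237 − 1)/0.8185 = 7.621
NF = 10 log₁₀(7.621) = 8.82 dB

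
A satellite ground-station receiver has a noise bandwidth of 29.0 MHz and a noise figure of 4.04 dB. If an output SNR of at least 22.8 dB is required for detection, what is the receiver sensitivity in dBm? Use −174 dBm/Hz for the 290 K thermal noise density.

Sensitivity = −174 + 10 log₁₀(B) + NF + SNR_min
= −174 + 74.62 + 4.04 + 22.8
= −72.54 dBm → −72.5 dBm

−72.5 dBm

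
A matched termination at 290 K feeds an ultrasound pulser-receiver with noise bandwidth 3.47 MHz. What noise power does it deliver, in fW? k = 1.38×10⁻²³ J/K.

P_n = kTB = 1.38×10⁻²³ × 290 × 3.47×10⁶ = 1.39×10⁻¹⁴ W = 13.9 fW

13.9 fW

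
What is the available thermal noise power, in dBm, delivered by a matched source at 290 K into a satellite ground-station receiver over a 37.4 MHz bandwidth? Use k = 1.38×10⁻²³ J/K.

−98.2 dBm

P_n = kTB = 1.38×10⁻²³ × 290 × 3.74×10⁷ = 1.50×10⁻¹³ W
In dBm: 10 log₁₀(1.50×10⁻¹³ / 10⁻³) = −98.2 dBm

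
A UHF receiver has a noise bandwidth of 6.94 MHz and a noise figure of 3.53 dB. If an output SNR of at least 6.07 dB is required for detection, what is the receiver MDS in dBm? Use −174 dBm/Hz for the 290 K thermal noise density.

Sensitivity = −174 + 10 log₁₀(B) + NF + SNR_min
= −174 + 68.41 + 3.53 + 6.07
= −95.99 dBm → −96.0 dBm

−96.0 dBm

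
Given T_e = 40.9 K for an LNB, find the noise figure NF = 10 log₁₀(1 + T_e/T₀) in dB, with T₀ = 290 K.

F = 1 + T_e/T₀ = 1 + 40.9/290 = 1.14103
NF = 10 log₁₀(1.14103) = 0.573 dB

0.573 dB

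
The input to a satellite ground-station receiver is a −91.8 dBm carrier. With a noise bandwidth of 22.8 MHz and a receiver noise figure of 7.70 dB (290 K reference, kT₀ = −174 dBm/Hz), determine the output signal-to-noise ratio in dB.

Noise floor: N = −174 + 10 log₁₀(B) + NF
10 log₁₀(2.28×10⁷) = 73.58 dB
N = −174 + 73.58 + 7.70 = −92.72 dBm
SNR = P_sig − N = −91.8 − (−92.72) = 0.92 dB → 0.9 dB

0.9 dB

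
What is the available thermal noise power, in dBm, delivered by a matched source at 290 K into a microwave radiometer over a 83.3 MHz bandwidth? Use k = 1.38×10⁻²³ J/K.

P_n = kTB = 1.38×10⁻²³ × 290 × 8.33×10⁷ = 3.33×10⁻¹³ W
In dBm: 10 log₁₀(3.33×10⁻¹³ / 10⁻³) = −94.8 dBm

−94.8 dBm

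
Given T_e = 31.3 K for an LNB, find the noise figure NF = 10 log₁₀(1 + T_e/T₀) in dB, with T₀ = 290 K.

F = 1 + T_e/T₀ = 1 + 31.3/290 = 1.10793
NF = 10 log₁₀(1.10793) = 0.445 dB

0.445 dB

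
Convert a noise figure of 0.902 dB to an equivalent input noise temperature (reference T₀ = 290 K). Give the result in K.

66.9 K

F = 10^(0.902/10) = 1.23084
T_e = (F − 1)·T₀ = (1.23084 − 1) × 290 = 66.9 K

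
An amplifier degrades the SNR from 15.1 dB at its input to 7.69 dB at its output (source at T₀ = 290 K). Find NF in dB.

NF (dB) = SNR_in(dB) − SNR_out(dB) when the source is at T₀
NF = 15.1 − 7.69 = 7.41 dB

7.41 dB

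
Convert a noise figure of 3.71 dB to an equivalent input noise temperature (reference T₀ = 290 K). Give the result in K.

F = 10^(3.71/10) = 2.34963
T_e = (F − 1)·T₀ = (2.34963 − 1) × 290 = 391 K

391 K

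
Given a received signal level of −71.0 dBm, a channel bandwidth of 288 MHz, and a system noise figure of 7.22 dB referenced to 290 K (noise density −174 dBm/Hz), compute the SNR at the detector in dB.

Noise floor: N = −174 + 10 log₁₀(B) + NF
10 log₁₀(2.88×10⁸) = 84.59 dB
N = −174 + 84.59 + 7.22 = −82.19 dBm
SNR = P_sig − N = −71.0 − (−82.19) = 11.19 dB → 11.2 dB

11.2 dB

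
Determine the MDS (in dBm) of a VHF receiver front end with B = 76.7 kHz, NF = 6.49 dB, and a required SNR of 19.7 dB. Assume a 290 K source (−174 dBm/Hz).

Sensitivity = −174 + 10 log₁₀(B) + NF + SNR_min
= −174 + 48.85 + 6.49 + 19.7
= −98.96 dBm → −99.0 dBm

−99.0 dBm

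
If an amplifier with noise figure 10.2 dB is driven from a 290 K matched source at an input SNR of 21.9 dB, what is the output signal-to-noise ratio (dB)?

11.7 dB

By definition F = SNR_in/SNR_out, so in dB: SNR_out = SNR_in − NF
SNR_out = 21.9 − 10.2 = 11.7 dB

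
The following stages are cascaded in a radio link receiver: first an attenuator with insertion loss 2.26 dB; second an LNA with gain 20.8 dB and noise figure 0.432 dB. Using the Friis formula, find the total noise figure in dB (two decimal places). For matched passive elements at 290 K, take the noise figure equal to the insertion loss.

2.69 dB

Convert to linear (a loss of L dB is a gain of −L dB): F_i = 10^(NF_i/10), G_i = 10^(G_i,dB/10)
  Stage 1: F_1 = 10^(2.26/10) = 1.683, G_1 = 10^(−2.26/10) = 0.5943
  Stage 2: F_2 = 10^(0.432/10) = 1.105, G_2 = 10^(20.8/10) = 120.2
Friis cascade:
  F = 1.683 + (1.105 − 1)/0.5943 = 1.859
NF = 10 log₁₀(1.859) = 2.69 dB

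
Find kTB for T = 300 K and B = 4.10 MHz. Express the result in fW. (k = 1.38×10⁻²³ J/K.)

17.0 fW

P_n = kTB = 1.38×10⁻²³ × 300 × 4.10×10⁶ = 1.70×10⁻¹⁴ W = 17.0 fW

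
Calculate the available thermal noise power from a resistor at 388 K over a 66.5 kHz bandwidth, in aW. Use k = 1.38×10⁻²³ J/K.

356 aW

P_n = kTB = 1.38×10⁻²³ × 388 × 6.65×10⁴ = 3.56×10⁻¹⁶ W = 356 aW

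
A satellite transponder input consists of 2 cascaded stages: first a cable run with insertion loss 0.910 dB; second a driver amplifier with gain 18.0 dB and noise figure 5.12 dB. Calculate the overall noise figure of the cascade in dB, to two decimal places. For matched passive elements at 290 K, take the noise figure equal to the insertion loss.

6.03 dB

Convert to linear (a loss of L dB is a gain of −L dB): F_i = 10^(NF_i/10), G_i = 10^(G_i,dB/10)
  Stage 1: F_1 = 10^(0.910/10) = 1.233, G_1 = 10^(−0.910/10) = 0.8110
  Stage 2: F_2 = 10^(5.12/10) = 3.251, G_2 = 10^(18.0/10) = 63.10
Friis cascade:
  F = 1.233 + (3.251 − 1)/0.8110 = 4.009
NF = 10 log₁₀(4.009) = 6.03 dB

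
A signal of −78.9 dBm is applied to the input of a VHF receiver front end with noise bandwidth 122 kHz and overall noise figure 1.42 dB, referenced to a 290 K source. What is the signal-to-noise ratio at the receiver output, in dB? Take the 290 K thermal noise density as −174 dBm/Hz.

Noise floor: N = −174 + 10 log₁₀(B) + NF
10 log₁₀(1.22×10⁵) = 50.86 dB
N = −174 + 50.86 + 1.42 = −121.72 dBm
SNR = P_sig − N = −78.9 − (−121.72) = 42.82 dB → 42.8 dB

42.8 dB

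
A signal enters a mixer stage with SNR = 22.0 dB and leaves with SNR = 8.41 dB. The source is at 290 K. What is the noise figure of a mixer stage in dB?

NF (dB) = SNR_in(dB) − SNR_out(dB) when the source is at T₀
NF = 22.0 − 8.41 = 13.59 dB

13.59 dB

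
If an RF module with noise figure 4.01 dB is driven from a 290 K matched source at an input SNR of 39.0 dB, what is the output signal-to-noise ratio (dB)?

By definition F = SNR_in/SNR_out, so in dB: SNR_out = SNR_in − NF
SNR_out = 39.0 − 4.01 = 34.99 dB

34.99 dB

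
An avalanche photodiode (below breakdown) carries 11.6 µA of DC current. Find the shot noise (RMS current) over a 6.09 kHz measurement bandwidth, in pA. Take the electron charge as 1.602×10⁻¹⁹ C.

I_n = √(2qI·B)
2qI·B = 2 × 1.602×10⁻¹⁹ × 1.16×10⁻⁵ × 6.09×10³ = 2.26×10⁻²⁰ A²
I_n = √(2.26×10⁻²⁰) = 1.50×10⁻¹⁰ A = 150 pA

150 pA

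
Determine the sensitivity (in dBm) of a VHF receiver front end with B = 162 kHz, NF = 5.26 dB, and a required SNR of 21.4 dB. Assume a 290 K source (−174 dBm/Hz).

−95.2 dBm

Sensitivity = −174 + 10 log₁₀(B) + NF + SNR_min
= −174 + 52.1 + 5.26 + 21.4
= −95.24 dBm → −95.2 dBm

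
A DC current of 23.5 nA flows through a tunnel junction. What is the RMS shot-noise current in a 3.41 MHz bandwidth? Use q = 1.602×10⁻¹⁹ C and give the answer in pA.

160 pA

I_n = √(2qI·B)
2qI·B = 2 × 1.602×10⁻¹⁹ × 2.35×10⁻⁸ × 3.41×10⁶ = 2.57×10⁻²⁰ A²
I_n = √(2.57×10⁻²⁰) = 1.60×10⁻¹⁰ A = 160 pA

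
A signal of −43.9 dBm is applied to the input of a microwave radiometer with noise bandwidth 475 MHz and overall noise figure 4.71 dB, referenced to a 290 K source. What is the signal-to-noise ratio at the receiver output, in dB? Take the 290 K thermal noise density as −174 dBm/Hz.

38.6 dB

Noise floor: N = −174 + 10 log₁₀(B) + NF
10 log₁₀(4.75×10⁸) = 86.77 dB
N = −174 + 86.77 + 4.71 = −82.52 dBm
SNR = P_sig − N = −43.9 − (−82.52) = 38.62 dB → 38.6 dB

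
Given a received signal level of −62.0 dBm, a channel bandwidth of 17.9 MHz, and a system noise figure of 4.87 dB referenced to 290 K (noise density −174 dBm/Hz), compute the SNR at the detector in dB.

Noise floor: N = −174 + 10 log₁₀(B) + NF
10 log₁₀(1.79×10⁷) = 72.53 dB
N = −174 + 72.53 + 4.87 = −96.60 dBm
SNR = P_sig − N = −62.0 − (−96.60) = 34.60 dB → 34.6 dB

34.6 dB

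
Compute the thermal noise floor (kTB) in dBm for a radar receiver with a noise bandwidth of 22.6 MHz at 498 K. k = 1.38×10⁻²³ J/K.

−98.1 dBm

P_n = kTB = 1.38×10⁻²³ × 498 × 2.26×10⁷ = 1.55×10⁻¹³ W
In dBm: 10 log₁₀(1.55×10⁻¹³ / 10⁻³) = −98.1 dBm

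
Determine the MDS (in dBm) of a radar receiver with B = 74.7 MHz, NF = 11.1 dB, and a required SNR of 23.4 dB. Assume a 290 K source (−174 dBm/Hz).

−60.8 dBm

Sensitivity = −174 + 10 log₁₀(B) + NF + SNR_min
= −174 + 78.73 + 11.1 + 23.4
= −60.77 dBm → −60.8 dBm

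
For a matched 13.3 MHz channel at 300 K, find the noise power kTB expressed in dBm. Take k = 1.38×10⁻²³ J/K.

P_n = kTB = 1.38×10⁻²³ × 300 × 1.33×10⁷ = 5.51×10⁻¹⁴ W
In dBm: 10 log₁₀(5.51×10⁻¹⁴ / 10⁻³) = −102.6 dBm

−102.6 dBm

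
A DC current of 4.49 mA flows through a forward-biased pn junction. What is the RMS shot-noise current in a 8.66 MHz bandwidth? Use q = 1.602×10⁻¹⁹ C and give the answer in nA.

I_n = √(2qI·B)
2qI·B = 2 × 1.602×10⁻¹⁹ × 4.49×10⁻³ × 8.66×10⁶ = 1.25×10⁻¹⁴ A²
I_n = √(1.25×10⁻¹⁴) = 1.12×10⁻⁷ A = 112 nA

112 nA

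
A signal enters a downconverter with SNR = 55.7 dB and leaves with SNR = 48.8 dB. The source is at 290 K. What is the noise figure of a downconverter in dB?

6.9 dB

NF (dB) = SNR_in(dB) − SNR_out(dB) when the source is at T₀
NF = 55.7 − 48.8 = 6.9 dB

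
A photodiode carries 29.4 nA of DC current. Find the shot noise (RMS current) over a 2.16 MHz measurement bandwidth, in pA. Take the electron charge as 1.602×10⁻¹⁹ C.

I_n = √(2qI·B)
2qI·B = 2 × 1.602×10⁻¹⁹ × 2.94×10⁻⁸ × 2.16×10⁶ = 2.03×10⁻²⁰ A²
I_n = √(2.03×10⁻²⁰) = 1.43×10⁻¹⁰ A = 143 pA

143 pA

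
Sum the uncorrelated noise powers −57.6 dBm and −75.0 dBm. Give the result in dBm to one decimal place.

Convert to linear, add, convert back:
P₁ = 1.74×10⁻⁹ W, P₂ = 3.16×10⁻¹¹ W
P_tot = 1.77×10⁻⁹ W → 10 log₁₀(P_tot / 10⁻³) = −57.5 dBm

−57.5 dBm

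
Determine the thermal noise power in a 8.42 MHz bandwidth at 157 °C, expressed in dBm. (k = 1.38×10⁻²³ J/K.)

T = 157 °C + 273.15 = 430.15 K
P_n = kTB = 1.38×10⁻²³ × 430.15 × 8.42×10⁶ = 5.00×10⁻¹⁴ W
In dBm: 10 log₁₀(5.00×10⁻¹⁴ / 10⁻³) = −103.0 dBm

−103.0 dBm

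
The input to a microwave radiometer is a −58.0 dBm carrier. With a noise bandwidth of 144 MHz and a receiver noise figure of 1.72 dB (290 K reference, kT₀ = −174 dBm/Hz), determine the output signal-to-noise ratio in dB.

32.7 dB

Noise floor: N = −174 + 10 log₁₀(B) + NF
10 log₁₀(1.44×10⁸) = 81.58 dB
N = −174 + 81.58 + 1.72 = −90.70 dBm
SNR = P_sig − N = −58.0 − (−90.70) = 32.70 dB → 32.7 dB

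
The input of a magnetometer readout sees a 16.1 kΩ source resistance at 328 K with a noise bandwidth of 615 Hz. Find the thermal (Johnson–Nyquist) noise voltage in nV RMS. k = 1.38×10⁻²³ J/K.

423 nV

V_n = √(4kTRB)
4kTRB = 4 × 1.38×10⁻²³ × 328 × 1.61×10⁴ × 6.15×10² = 1.79×10⁻¹³ V²
V_n = √(1.79×10⁻¹³) = 4.23×10⁻⁷ V = 423 nV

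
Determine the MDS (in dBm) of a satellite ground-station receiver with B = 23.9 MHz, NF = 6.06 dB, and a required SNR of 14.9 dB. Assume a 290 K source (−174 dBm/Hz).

−79.3 dBm

Sensitivity = −174 + 10 log₁₀(B) + NF + SNR_min
= −174 + 73.78 + 6.06 + 14.9
= −79.26 dBm → −79.3 dBm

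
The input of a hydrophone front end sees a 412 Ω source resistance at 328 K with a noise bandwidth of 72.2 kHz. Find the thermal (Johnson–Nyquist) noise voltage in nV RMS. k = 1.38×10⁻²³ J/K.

V_n = √(4kTRB)
4kTRB = 4 × 1.38×10⁻²³ × 328 × 4.12×10² × 7.22×10⁴ = 5.39×10⁻¹³ V²
V_n = √(5.39×10⁻¹³) = 7.34×10⁻⁷ V = 734 nV

734 nV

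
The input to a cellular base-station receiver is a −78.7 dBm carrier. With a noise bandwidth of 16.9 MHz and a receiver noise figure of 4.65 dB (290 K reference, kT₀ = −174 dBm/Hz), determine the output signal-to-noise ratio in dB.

Noise floor: N = −174 + 10 log₁₀(B) + NF
10 log₁₀(1.69×10⁷) = 72.28 dB
N = −174 + 72.28 + 4.65 = −97.07 dBm
SNR = P_sig − N = −78.7 − (−97.07) = 18.37 dB → 18.4 dB

18.4 dB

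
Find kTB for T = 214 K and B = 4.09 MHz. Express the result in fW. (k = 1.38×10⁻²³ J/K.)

12.1 fW

P_n = kTB = 1.38×10⁻²³ × 214 × 4.09×10⁶ = 1.21×10⁻¹⁴ W = 12.1 fW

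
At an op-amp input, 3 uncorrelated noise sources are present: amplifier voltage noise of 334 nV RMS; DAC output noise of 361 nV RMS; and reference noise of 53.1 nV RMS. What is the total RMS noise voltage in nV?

495 nV

Uncorrelated sources add in power (mean-square): V_tot = √(ΣV_i²)
V_tot = √[(3.34×10⁻⁷)² + (3.61×10⁻⁷)² + (5.31×10⁻⁸)²] = 4.95×10⁻⁷ V = 495 nV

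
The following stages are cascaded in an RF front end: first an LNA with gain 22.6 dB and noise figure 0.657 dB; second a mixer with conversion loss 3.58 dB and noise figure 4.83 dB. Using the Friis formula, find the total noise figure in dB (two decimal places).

0.70 dB

Convert to linear (a loss of L dB is a gain of −L dB): F_i = 10^(NF_i/10), G_i = 10^(G_i,dB/10)
  Stage 1: F_1 = 10^(0.657/10) = 1.163, G_1 = 10^(22.6/10) = 182.0
  Stage 2: F_2 = 10^(4.83/10) = 3.041, G_2 = 10^(−3.58/10) = 0.4385
Friis cascade:
  F = 1.163 + (3.041 − 1)/182.0 = 1.175
NF = 10 log₁₀(1.175) = 0.70 dB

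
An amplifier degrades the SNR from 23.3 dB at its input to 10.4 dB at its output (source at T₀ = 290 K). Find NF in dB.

NF (dB) = SNR_in(dB) − SNR_out(dB) when the source is at T₀
NF = 23.3 − 10.4 = 12.9 dB

12.9 dB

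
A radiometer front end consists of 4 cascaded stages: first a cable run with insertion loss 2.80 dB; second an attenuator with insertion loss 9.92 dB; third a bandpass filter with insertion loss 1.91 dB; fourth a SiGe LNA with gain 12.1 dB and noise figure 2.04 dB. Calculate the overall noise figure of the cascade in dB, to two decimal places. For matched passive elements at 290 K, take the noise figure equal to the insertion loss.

Convert to linear (a loss of L dB is a gain of −L dB): F_i = 10^(NF_i/10), G_i = 10^(G_i,dB/10)
  Stage 1: F_1 = 10^(2.80/10) = 1.905, G_1 = 10^(−2.80/10) = 0.5248
  Stage 2: F_2 = 10^(9.92/10) = 9.817, G_2 = 10^(−9.92/10) = 0.1019
  Stage 3: F_3 = 10^(1.91/10) = 1.552, G_3 = 10^(−1.91/10) = 0.6442
  Stage 4: F_4 = 10^(2.04/10) = 1.600, G_4 = 10^(12.1/10) = 16.22
Friis cascade:
  F = 1.905 + (9.817 − 1)/0.5248 + (1.552 − 1)/0.05346 + (1.600 − 1)/0.03443 = 46.45
NF = 10 log₁₀(46.45) = 16.67 dB

16.67 dB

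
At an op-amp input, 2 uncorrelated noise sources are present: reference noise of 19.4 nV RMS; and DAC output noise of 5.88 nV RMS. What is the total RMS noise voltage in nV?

Uncorrelated sources add in power (mean-square): V_tot = √(ΣV_i²)
V_tot = √[(1.94×10⁻⁸)² + (5.88×10⁻⁹)²] = 2.03×10⁻⁸ V = 20.3 nV

20.3 nV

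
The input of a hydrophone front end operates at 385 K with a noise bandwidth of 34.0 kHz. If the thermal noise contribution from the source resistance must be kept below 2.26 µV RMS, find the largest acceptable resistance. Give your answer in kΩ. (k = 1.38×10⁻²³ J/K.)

7.07 kΩ

Johnson–Nyquist: V_n = √(4kTRB) ⇒ R = V_n² / (4kTB)
4kTB = 4 × 1.38×10⁻²³ × 385 × 3.40×10⁴ = 7.23×10⁻¹⁶
R = (2.26×10⁻⁶)² / 7.23×10⁻¹⁶ = 7.07×10³ Ω = 7.07 kΩ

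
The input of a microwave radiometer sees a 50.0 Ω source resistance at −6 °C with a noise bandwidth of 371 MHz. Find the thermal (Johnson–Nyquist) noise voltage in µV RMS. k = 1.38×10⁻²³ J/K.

T = −6 °C + 273.15 = 267.15 K
V_n = √(4kTRB)
4kTRB = 4 × 1.38×10⁻²³ × 267.15 × 5.00×10¹ × 3.71×10⁸ = 2.74×10⁻¹⁰ V²
V_n = √(2.74×10⁻¹⁰) = 1.65×10⁻⁵ V = 16.5 µV

16.5 µV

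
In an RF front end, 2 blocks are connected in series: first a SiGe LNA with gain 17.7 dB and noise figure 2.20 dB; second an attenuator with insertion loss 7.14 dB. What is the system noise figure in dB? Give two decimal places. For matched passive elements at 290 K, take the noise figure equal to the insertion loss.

Convert to linear (a loss of L dB is a gain of −L dB): F_i = 10^(NF_i/10), G_i = 10^(G_i,dB/10)
  Stage 1: F_1 = 10^(2.20/10) = 1.660, G_1 = 10^(17.7/10) = 58.88
  Stage 2: F_2 = 10^(7.14/10) = 5.176, G_2 = 10^(−7.14/10) = 0.1932
Friis cascade:
  F = 1.660 + (5.176 − 1)/58.88 = 1.731
NF = 10 log₁₀(1.731) = 2.38 dB

2.38 dB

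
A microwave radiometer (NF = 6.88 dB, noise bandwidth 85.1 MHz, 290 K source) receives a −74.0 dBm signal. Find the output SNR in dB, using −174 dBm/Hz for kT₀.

Noise floor: N = −174 + 10 log₁₀(B) + NF
10 log₁₀(8.51×10⁷) = 79.3 dB
N = −174 + 79.3 + 6.88 = −87.82 dBm
SNR = P_sig − N = −74.0 − (−87.82) = 13.82 dB → 13.8 dB

13.8 dB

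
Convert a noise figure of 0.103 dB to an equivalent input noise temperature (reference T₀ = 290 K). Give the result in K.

F = 10^(0.103/10) = 1.024
T_e = (F − 1)·T₀ = (1.024 − 1) × 290 = 6.96 K

6.96 K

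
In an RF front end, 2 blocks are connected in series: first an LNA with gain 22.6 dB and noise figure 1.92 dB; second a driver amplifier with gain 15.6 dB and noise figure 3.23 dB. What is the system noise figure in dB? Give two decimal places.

1.94 dB

Convert to linear (a loss of L dB is a gain of −L dB): F_i = 10^(NF_i/10), G_i = 10^(G_i,dB/10)
  Stage 1: F_1 = 10^(1.92/10) = 1.556, G_1 = 10^(22.6/10) = 182.0
  Stage 2: F_2 = 10^(3.23/10) = 2.104, G_2 = 10^(15.6/10) = 36.31
Friis cascade:
  F = 1.556 + (2.104 − 1)/182.0 = 1.562
NF = 10 log₁₀(1.562) = 1.94 dB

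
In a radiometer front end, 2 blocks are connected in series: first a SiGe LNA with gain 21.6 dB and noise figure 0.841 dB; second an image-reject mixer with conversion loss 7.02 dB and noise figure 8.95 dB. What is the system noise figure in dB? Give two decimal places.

Convert to linear (a loss of L dB is a gain of −L dB): F_i = 10^(NF_i/10), G_i = 10^(G_i,dB/10)
  Stage 1: F_1 = 10^(0.841/10) = 1.214, G_1 = 10^(21.6/10) = 144.5
  Stage 2: F_2 = 10^(8.95/10) = 7.852, G_2 = 10^(−7.02/10) = 0.1986
Friis cascade:
  F = 1.214 + (7.852 − 1)/144.5 = 1.261
NF = 10 log₁₀(1.261) = 1.01 dB

1.01 dB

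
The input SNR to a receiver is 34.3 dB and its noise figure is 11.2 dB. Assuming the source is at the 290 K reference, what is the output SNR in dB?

By definition F = SNR_in/SNR_out, so in dB: SNR_out = SNR_in − NF
SNR_out = 34.3 − 11.2 = 23.1 dB

23.1 dB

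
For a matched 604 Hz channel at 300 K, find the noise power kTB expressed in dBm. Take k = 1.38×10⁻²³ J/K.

P_n = kTB = 1.38×10⁻²³ × 300 × 6.04×10² = 2.50×10⁻¹⁸ W
In dBm: 10 log₁₀(2.50×10⁻¹⁸ / 10⁻³) = −146.0 dBm

−146.0 dBm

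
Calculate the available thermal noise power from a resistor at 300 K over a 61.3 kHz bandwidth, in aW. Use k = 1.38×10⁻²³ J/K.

P_n = kTB = 1.38×10⁻²³ × 300 × 6.13×10⁴ = 2.54×10⁻¹⁶ W = 254 aW

254 aW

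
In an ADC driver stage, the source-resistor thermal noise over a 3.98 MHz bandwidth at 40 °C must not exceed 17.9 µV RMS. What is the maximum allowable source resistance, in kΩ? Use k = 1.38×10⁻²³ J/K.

T = 40 °C + 273.15 = 313.15 K
Johnson–Nyquist: V_n = √(4kTRB) ⇒ R = V_n² / (4kTB)
4kTB = 4 × 1.38×10⁻²³ × 313.15 × 3.98×10⁶ = 6.88×10⁻¹⁴
R = (1.79×10⁻⁵)² / 6.88×10⁻¹⁴ = 4.66×10³ Ω = 4.66 kΩ

4.66 kΩ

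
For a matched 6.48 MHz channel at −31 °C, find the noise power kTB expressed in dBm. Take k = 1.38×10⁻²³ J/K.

−106.6 dBm

T = −31 °C + 273.15 = 242.15 K
P_n = kTB = 1.38×10⁻²³ × 242.15 × 6.48×10⁶ = 2.17×10⁻¹⁴ W
In dBm: 10 log₁₀(2.17×10⁻¹⁴ / 10⁻³) = −106.6 dBm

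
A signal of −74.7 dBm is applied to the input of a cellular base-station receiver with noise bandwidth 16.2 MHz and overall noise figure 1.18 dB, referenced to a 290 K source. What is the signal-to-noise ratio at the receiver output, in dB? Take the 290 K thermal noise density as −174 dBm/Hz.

26.0 dB

Noise floor: N = −174 + 10 log₁₀(B) + NF
10 log₁₀(1.62×10⁷) = 72.1 dB
N = −174 + 72.1 + 1.18 = −100.72 dBm
SNR = P_sig − N = −74.7 − (−100.72) = 26.02 dB → 26.0 dB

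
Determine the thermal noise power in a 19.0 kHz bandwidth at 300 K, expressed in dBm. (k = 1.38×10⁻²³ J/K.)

−131.0 dBm

P_n = kTB = 1.38×10⁻²³ × 300 × 1.90×10⁴ = 7.87×10⁻¹⁷ W
In dBm: 10 log₁₀(7.87×10⁻¹⁷ / 10⁻³) = −131.0 dBm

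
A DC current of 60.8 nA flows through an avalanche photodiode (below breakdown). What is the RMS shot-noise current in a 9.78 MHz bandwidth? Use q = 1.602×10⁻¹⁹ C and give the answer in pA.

I_n = √(2qI·B)
2qI·B = 2 × 1.602×10⁻¹⁹ × 6.08×10⁻⁸ × 9.78×10⁶ = 1.91×10⁻¹⁹ A²
I_n = √(1.91×10⁻¹⁹) = 4.36×10⁻¹⁰ A = 436 pA

436 pA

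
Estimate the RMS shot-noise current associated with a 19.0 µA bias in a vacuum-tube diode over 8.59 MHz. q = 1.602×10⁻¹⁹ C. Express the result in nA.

I_n = √(2qI·B)
2qI·B = 2 × 1.602×10⁻¹⁹ × 1.90×10⁻⁵ × 8.59×10⁶ = 5.23×10⁻¹⁷ A²
I_n = √(5.23×10⁻¹⁷) = 7.23×10⁻⁹ A = 7.23 nA

7.23 nA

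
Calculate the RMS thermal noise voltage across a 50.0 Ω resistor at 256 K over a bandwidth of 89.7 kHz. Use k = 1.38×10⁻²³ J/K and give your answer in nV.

252 nV

V_n = √(4kTRB)
4kTRB = 4 × 1.38×10⁻²³ × 256 × 5.00×10¹ × 8.97×10⁴ = 6.34×10⁻¹⁴ V²
V_n = √(6.34×10⁻¹⁴) = 2.52×10⁻⁷ V = 252 nV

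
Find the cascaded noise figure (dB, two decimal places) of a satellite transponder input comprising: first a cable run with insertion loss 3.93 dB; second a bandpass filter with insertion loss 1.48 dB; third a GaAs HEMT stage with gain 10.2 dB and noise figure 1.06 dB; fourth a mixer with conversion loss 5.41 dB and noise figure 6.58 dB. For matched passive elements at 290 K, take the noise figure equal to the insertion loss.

7.49 dB

Convert to linear (a loss of L dB is a gain of −L dB): F_i = 10^(NF_i/10), G_i = 10^(G_i,dB/10)
  Stage 1: F_1 = 10^(3.93/10) = 2.472, G_1 = 10^(−3.93/10) = 0.4046
  Stage 2: F_2 = 10^(1.48/10) = 1.406, G_2 = 10^(−1.48/10) = 0.7112
  Stage 3: F_3 = 10^(1.06/10) = 1.276, G_3 = 10^(10.2/10) = 10.47
  Stage 4: F_4 = 10^(6.58/10) = 4.550, G_4 = 10^(−5.41/10) = 0.2877
Friis cascade:
  F = 2.472 + (1.406 − 1)/0.4046 + (1.276 − 1)/0.2877 + (4.550 − 1)/3.013 = 5.614
NF = 10 log₁₀(5.614) = 7.49 dB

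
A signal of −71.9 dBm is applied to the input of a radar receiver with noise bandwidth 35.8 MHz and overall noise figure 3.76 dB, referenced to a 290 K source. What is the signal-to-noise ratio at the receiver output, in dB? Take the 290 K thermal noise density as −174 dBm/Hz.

Noise floor: N = −174 + 10 log₁₀(B) + NF
10 log₁₀(3.58×10⁷) = 75.54 dB
N = −174 + 75.54 + 3.76 = −94.70 dBm
SNR = P_sig − N = −71.9 − (−94.70) = 22.80 dB → 22.8 dB

22.8 dB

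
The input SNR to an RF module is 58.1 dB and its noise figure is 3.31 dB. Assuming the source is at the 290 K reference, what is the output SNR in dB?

54.79 dB

By definition F = SNR_in/SNR_out, so in dB: SNR_out = SNR_in − NF
SNR_out = 58.1 − 3.31 = 54.79 dB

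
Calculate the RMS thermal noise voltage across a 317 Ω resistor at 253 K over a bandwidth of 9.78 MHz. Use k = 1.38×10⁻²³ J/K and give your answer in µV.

V_n = √(4kTRB)
4kTRB = 4 × 1.38×10⁻²³ × 253 × 3.17×10² × 9.78×10⁶ = 4.33×10⁻¹¹ V²
V_n = √(4.33×10⁻¹¹) = 6.58×10⁻⁶ V = 6.58 µV

6.58 µV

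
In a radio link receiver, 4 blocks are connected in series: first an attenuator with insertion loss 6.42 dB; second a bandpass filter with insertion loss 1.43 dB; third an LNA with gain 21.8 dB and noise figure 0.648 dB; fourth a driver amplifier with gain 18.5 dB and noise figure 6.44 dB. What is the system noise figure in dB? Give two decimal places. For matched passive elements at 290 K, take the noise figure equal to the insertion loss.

8.58 dB

Convert to linear (a loss of L dB is a gain of −L dB): F_i = 10^(NF_i/10), G_i = 10^(G_i,dB/10)
  Stage 1: F_1 = 10^(6.42/10) = 4.385, G_1 = 10^(−6.42/10) = 0.2280
  Stage 2: F_2 = 10^(1.43/10) = 1.390, G_2 = 10^(−1.43/10) = 0.7194
  Stage 3: F_3 = 10^(0.648/10) = 1.161, G_3 = 10^(21.8/10) = 151.4
  Stage 4: F_4 = 10^(6.44/10) = 4.406, G_4 = 10^(18.5/10) = 70.79
Friis cascade:
  F = 4.385 + (1.390 − 1)/0.2280 + (1.161 − 1)/0.1641 + (4.406 − 1)/24.83 = 7.213
NF = 10 log₁₀(7.213) = 8.58 dB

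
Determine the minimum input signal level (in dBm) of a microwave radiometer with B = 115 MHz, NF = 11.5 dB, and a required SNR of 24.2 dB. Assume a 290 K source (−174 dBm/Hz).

−57.7 dBm

Sensitivity = −174 + 10 log₁₀(B) + NF + SNR_min
= −174 + 80.61 + 11.5 + 24.2
= −57.69 dBm → −57.7 dBm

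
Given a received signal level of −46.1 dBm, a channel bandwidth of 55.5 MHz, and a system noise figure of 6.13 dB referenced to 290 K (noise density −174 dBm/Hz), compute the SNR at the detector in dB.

Noise floor: N = −174 + 10 log₁₀(B) + NF
10 log₁₀(5.55×10⁷) = 77.44 dB
N = −174 + 77.44 + 6.13 = −90.43 dBm
SNR = P_sig − N = −46.1 − (−90.43) = 44.33 dB → 44.3 dB

44.3 dB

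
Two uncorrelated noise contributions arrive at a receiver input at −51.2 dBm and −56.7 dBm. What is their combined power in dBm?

−50.1 dBm

Convert to linear, add, convert back:
P₁ = 7.59×10⁻⁹ W, P₂ = 2.14×10⁻⁹ W
P_tot = 9.72×10⁻⁹ W → 10 log₁₀(P_tot / 10⁻³) = −50.1 dBm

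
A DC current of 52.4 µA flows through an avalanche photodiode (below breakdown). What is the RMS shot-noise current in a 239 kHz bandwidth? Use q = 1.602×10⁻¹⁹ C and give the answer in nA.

2.00 nA

I_n = √(2qI·B)
2qI·B = 2 × 1.602×10⁻¹⁹ × 5.24×10⁻⁵ × 2.39×10⁵ = 4.01×10⁻¹⁸ A²
I_n = √(4.01×10⁻¹⁸) = 2.00×10⁻⁹ A = 2.00 nA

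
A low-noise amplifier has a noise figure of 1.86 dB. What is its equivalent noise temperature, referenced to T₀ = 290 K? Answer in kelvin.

155 K

F = 10^(1.86/10) = 1.53462
T_e = (F − 1)·T₀ = (1.53462 − 1) × 290 = 155 K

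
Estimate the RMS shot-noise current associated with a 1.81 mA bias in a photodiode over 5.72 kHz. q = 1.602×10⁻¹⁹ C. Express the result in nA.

1.82 nA

I_n = √(2qI·B)
2qI·B = 2 × 1.602×10⁻¹⁹ × 1.81×10⁻³ × 5.72×10³ = 3.32×10⁻¹⁸ A²
I_n = √(3.32×10⁻¹⁸) = 1.82×10⁻⁹ A = 1.82 nA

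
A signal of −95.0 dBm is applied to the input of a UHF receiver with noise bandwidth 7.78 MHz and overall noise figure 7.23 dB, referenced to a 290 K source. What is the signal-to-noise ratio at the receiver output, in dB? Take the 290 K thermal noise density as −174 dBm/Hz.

Noise floor: N = −174 + 10 log₁₀(B) + NF
10 log₁₀(7.78×10⁶) = 68.91 dB
N = −174 + 68.91 + 7.23 = −97.86 dBm
SNR = P_sig − N = −95.0 − (−97.86) = 2.86 dB → 2.9 dB

2.9 dB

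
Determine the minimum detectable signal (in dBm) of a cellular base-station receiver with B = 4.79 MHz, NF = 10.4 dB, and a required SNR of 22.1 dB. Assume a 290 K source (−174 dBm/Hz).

Sensitivity = −174 + 10 log₁₀(B) + NF + SNR_min
= −174 + 66.8 + 10.4 + 22.1
= −74.7 dBm → −74.7 dBm

−74.7 dBm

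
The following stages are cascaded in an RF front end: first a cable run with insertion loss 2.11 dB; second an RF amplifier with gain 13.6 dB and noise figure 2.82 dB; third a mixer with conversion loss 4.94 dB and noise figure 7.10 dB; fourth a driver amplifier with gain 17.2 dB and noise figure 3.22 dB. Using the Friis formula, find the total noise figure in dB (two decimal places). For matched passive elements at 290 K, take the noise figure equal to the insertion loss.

Convert to linear (a loss of L dB is a gain of −L dB): F_i = 10^(NF_i/10), G_i = 10^(G_i,dB/10)
  Stage 1: F_1 = 10^(2.11/10) = 1.626, G_1 = 10^(−2.11/10) = 0.6152
  Stage 2: F_2 = 10^(2.82/10) = 1.914, G_2 = 10^(13.6/10) = 22.91
  Stage 3: F_3 = 10^(7.10/10) = 5.129, G_3 = 10^(−4.94/10) = 0.3206
  Stage 4: F_4 = 10^(3.22/10) = 2.099, G_4 = 10^(17.2/10) = 52.48
Friis cascade:
  F = 1.626 + (1.914 − 1)/0.6152 + (5.129 − 1)/14.09 + (2.099 − 1)/4.519 = 3.648
NF = 10 log₁₀(3.648) = 5.62 dB

5.62 dB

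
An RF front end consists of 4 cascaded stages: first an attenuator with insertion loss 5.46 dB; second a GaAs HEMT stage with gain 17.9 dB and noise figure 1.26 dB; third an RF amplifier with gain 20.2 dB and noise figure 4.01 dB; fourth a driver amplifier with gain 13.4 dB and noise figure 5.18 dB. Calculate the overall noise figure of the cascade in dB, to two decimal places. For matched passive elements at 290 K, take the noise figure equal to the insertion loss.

Convert to linear (a loss of L dB is a gain of −L dB): F_i = 10^(NF_i/10), G_i = 10^(G_i,dB/10)
  Stage 1: F_1 = 10^(5.46/10) = 3.516, G_1 = 10^(−5.46/10) = 0.2844
  Stage 2: F_2 = 10^(1.26/10) = 1.337, G_2 = 10^(17.9/10) = 61.66
  Stage 3: F_3 = 10^(4.01/10) = 2.518, G_3 = 10^(20.2/10) = 104.7
  Stage 4: F_4 = 10^(5.18/10) = 3.296, G_4 = 10^(13.4/10) = 21.88
Friis cascade:
  F = 3.516 + (1.337 − 1)/0.2844 + (2.518 − 1)/17.54 + (3.296 − 1)/1837 = 4.787
NF = 10 log₁₀(4.787) = 6.80 dB

6.80 dB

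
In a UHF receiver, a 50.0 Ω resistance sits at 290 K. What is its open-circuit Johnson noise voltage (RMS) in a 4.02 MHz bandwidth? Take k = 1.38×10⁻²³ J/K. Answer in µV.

V_n = √(4kTRB)
4kTRB = 4 × 1.38×10⁻²³ × 290 × 5.00×10¹ × 4.02×10⁶ = 3.22×10⁻¹² V²
V_n = √(3.22×10⁻¹²) = 1.79×10⁻⁶ V = 1.79 µV

1.79 µV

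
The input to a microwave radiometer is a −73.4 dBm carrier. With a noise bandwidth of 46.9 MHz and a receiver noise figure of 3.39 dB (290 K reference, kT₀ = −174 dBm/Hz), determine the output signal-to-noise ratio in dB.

20.5 dB

Noise floor: N = −174 + 10 log₁₀(B) + NF
10 log₁₀(4.69×10⁷) = 76.71 dB
N = −174 + 76.71 + 3.39 = −93.90 dBm
SNR = P_sig − N = −73.4 − (−93.90) = 20.50 dB → 20.5 dB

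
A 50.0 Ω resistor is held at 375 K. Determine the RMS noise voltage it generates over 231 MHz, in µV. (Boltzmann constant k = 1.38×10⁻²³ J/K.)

15.5 µV

V_n = √(4kTRB)
4kTRB = 4 × 1.38×10⁻²³ × 375 × 5.00×10¹ × 2.31×10⁸ = 2.39×10⁻¹⁰ V²
V_n = √(2.39×10⁻¹⁰) = 1.55×10⁻⁵ V = 15.5 µV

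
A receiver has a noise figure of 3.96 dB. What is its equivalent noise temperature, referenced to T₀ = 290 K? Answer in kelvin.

432 K

F = 10^(3.96/10) = 2.48886
T_e = (F − 1)·T₀ = (2.48886 − 1) × 290 = 432 K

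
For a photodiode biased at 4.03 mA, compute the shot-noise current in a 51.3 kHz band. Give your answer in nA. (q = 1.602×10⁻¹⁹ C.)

8.14 nA

I_n = √(2qI·B)
2qI·B = 2 × 1.602×10⁻¹⁹ × 4.03×10⁻³ × 5.13×10⁴ = 6.62×10⁻¹⁷ A²
I_n = √(6.62×10⁻¹⁷) = 8.14×10⁻⁹ A = 8.14 nA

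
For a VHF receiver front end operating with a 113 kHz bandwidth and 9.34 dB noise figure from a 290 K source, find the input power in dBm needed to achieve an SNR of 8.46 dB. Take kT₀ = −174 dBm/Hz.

−105.7 dBm

Sensitivity = −174 + 10 log₁₀(B) + NF + SNR_min
= −174 + 50.53 + 9.34 + 8.46
= −105.67 dBm → −105.7 dBm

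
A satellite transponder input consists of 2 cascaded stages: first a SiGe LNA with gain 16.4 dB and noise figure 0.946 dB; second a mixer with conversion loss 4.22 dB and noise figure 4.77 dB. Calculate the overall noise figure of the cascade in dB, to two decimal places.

Convert to linear (a loss of L dB is a gain of −L dB): F_i = 10^(NF_i/10), G_i = 10^(G_i,dB/10)
  Stage 1: F_1 = 10^(0.946/10) = 1.243, G_1 = 10^(16.4/10) = 43.65
  Stage 2: F_2 = 10^(4.77/10) = 2.999, G_2 = 10^(−4.22/10) = 0.3784
Friis cascade:
  F = 1.243 + (2.999 − 1)/43.65 = 1.289
NF = 10 log₁₀(1.289) = 1.10 dB

1.10 dB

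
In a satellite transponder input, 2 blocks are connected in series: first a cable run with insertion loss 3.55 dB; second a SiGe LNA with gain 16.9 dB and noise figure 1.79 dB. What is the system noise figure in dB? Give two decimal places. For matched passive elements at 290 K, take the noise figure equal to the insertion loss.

5.34 dB

Convert to linear (a loss of L dB is a gain of −L dB): F_i = 10^(NF_i/10), G_i = 10^(G_i,dB/10)
  Stage 1: F_1 = 10^(3.55/10) = 2.265, G_1 = 10^(−3.55/10) = 0.4416
  Stage 2: F_2 = 10^(1.79/10) = 1.510, G_2 = 10^(16.9/10) = 48.98
Friis cascade:
  F = 2.265 + (1.510 − 1)/0.4416 = 3.420
NF = 10 log₁₀(3.420) = 5.34 dB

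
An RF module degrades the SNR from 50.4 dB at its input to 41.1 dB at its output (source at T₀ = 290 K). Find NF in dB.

9.3 dB

NF (dB) = SNR_in(dB) − SNR_out(dB) when the source is at T₀
NF = 50.4 − 41.1 = 9.3 dB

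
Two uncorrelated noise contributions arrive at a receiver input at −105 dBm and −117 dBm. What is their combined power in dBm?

Convert to linear, add, convert back:
P₁ = 3.16×10⁻¹⁴ W, P₂ = 2.00×10⁻¹⁵ W
P_tot = 3.36×10⁻¹⁴ W → 10 log₁₀(P_tot / 10⁻³) = −104.7 dBm

−104.7 dBm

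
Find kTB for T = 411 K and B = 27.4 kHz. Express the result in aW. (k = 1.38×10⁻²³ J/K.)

155 aW

P_n = kTB = 1.38×10⁻²³ × 411 × 2.74×10⁴ = 1.55×10⁻¹⁶ W = 155 aW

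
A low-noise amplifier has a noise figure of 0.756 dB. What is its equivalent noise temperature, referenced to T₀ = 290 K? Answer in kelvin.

F = 10^(0.756/10) = 1.19015
T_e = (F − 1)·T₀ = (1.19015 − 1) × 290 = 55.1 K

55.1 K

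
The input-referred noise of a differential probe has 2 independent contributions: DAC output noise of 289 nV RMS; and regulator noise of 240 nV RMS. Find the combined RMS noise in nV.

376 nV

Uncorrelated sources add in power (mean-square): V_tot = √(ΣV_i²)
V_tot = √[(2.89×10⁻⁷)² + (2.40×10⁻⁷)²] = 3.76×10⁻⁷ V = 376 nV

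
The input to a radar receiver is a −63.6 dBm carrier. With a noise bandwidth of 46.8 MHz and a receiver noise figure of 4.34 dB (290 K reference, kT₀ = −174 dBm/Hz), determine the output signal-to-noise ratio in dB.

Noise floor: N = −174 + 10 log₁₀(B) + NF
10 log₁₀(4.68×10⁷) = 76.7 dB
N = −174 + 76.7 + 4.34 = −92.96 dBm
SNR = P_sig − N = −63.6 − (−92.96) = 29.36 dB → 29.4 dB

29.4 dB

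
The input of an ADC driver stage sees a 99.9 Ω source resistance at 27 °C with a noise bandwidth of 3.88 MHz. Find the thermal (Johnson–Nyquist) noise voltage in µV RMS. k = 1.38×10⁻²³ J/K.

T = 27 °C + 273.15 = 300.15 K
V_n = √(4kTRB)
4kTRB = 4 × 1.38×10⁻²³ × 300.15 × 9.99×10¹ × 3.88×10⁶ = 6.42×10⁻¹² V²
V_n = √(6.42×10⁻¹²) = 2.53×10⁻⁶ V = 2.53 µV

2.53 µV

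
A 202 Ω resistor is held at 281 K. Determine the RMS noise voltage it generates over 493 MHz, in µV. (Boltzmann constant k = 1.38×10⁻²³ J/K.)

V_n = √(4kTRB)
4kTRB = 4 × 1.38×10⁻²³ × 281 × 2.02×10² × 4.93×10⁸ = 1.54×10⁻⁹ V²
V_n = √(1.54×10⁻⁹) = 3.93×10⁻⁵ V = 39.3 µV

39.3 µV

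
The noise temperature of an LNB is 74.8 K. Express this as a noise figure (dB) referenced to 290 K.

F = 1 + T_e/T₀ = 1 + 74.8/290 = 1.25793
NF = 10 log₁₀(1.25793) = 0.997 dB

0.997 dB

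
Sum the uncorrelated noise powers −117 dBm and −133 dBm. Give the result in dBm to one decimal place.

Convert to linear, add, convert back:
P₁ = 2.00×10⁻¹⁵ W, P₂ = 5.01×10⁻¹⁷ W
P_tot = 2.05×10⁻¹⁵ W → 10 log₁₀(P_tot / 10⁻³) = −116.9 dBm

−116.9 dBm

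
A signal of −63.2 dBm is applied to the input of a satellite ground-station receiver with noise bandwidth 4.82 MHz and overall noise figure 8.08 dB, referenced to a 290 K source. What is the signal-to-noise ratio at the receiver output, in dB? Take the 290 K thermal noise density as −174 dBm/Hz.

35.9 dB

Noise floor: N = −174 + 10 log₁₀(B) + NF
10 log₁₀(4.82×10⁶) = 66.83 dB
N = −174 + 66.83 + 8.08 = −99.09 dBm
SNR = P_sig − N = −63.2 − (−99.09) = 35.89 dB → 35.9 dB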